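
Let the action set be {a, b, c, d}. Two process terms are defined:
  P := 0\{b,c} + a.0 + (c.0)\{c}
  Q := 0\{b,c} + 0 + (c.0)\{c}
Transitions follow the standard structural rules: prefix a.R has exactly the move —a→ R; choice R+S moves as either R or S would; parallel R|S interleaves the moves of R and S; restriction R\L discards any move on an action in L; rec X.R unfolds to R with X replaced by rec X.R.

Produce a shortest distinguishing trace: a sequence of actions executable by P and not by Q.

a

Reachable graph of P (2 states):
  m0 = 0\{b,c} + a.0 + (c.0)\{c} → ··a··> m1
  m1 = 0 → ∅
Reachable graph of Q (1 states):
  n0 = 0\{b,c} + 0 + (c.0)\{c} → ∅
Executing a from P (initial set {m0}):
  step 1 (a): {m1}
  ✓ P
Executing a from Q (initial set {n0}):
  step 1 (a): ∅ (Q stuck)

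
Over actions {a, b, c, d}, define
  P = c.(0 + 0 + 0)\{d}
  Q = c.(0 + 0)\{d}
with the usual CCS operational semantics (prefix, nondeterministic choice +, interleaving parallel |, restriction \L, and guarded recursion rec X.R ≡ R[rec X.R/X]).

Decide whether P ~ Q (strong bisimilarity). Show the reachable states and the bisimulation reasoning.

P's transition system — 2 states:
  m0 = c.(0 + 0 + 0)\{d} has moves -c-> m1
  m1 = (0 + 0 + 0)\{d} has moves ·
Q's transition system — 2 states:
  n0 = c.(0 + 0)\{d} has moves -c-> n1
  n1 = (0 + 0)\{d} has moves ·
Coarsest stable partition (strong bisimilarity classes):
  B0 = {m0, n0}
  B1 = {m1, n1}
m0 ∈ B0, n0 ∈ B0 → same block

P ~ Q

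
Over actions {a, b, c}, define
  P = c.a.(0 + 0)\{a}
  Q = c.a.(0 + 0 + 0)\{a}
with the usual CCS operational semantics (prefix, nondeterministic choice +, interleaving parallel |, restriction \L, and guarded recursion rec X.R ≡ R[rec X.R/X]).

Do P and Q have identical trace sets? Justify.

traces(P) = traces(Q)

P's transition system — 3 states:
  p0 = c.a.(0 + 0)\{a} | --c--▸ p1
  p1 = a.(0 + 0)\{a} | --a--▸ p2
  p2 = (0 + 0)\{a} | stopped
Q's transition system — 3 states:
  q0 = c.a.(0 + 0 + 0)\{a} | --c--▸ q1
  q1 = a.(0 + 0 + 0)\{a} | --a--▸ q2
  q2 = (0 + 0 + 0)\{a} | stopped
Bisimilarity quotient blocks:
  B0 = {p0, q0}
  B1 = {p1, q1}
  B2 = {p2, q2}
p0 ∈ B0, q0 ∈ B0 → same block
Bisimilar ⇒ trace-equivalent.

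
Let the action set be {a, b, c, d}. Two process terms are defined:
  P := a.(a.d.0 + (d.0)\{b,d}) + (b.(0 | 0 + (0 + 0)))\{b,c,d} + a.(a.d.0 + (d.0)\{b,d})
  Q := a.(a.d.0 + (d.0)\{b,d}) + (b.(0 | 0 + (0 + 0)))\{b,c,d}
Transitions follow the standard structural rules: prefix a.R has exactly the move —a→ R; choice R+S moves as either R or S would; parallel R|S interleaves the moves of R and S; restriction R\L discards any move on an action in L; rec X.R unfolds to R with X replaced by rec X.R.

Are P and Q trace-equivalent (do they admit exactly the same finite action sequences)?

traces(P) = traces(Q)

Reachable graph of P (4 states):
  p0 = a.(a.d.0 + (d.0)\{b,d}) + (b.(0 | 0 + (0 + 0)))\{b,c,d} + a.(a.d.0 + (d.0)\{b,d}) ⊢ -a-> p1
  p1 = a.d.0 + (d.0)\{b,d} ⊢ -a-> p2
  p2 = d.0 ⊢ -d-> p3
  p3 = 0 ⊢ (no moves)
Reachable graph of Q (4 states):
  q0 = a.(a.d.0 + (d.0)\{b,d}) + (b.(0 | 0 + (0 + 0)))\{b,c,d} ⊢ -a-> q1
  q1 = a.d.0 + (d.0)\{b,d} ⊢ -a-> q2
  q2 = d.0 ⊢ -d-> q3
  q3 = 0 ⊢ (no moves)
Coarsest stable partition (strong bisimilarity classes):
  B0 = {p0, q0}
  B1 = {p1, q1}
  B2 = {p2, q2}
  B3 = {p3, q3}
p0 ∈ B0, q0 ∈ B0 → same block
Bisimilar ⇒ trace-equivalent.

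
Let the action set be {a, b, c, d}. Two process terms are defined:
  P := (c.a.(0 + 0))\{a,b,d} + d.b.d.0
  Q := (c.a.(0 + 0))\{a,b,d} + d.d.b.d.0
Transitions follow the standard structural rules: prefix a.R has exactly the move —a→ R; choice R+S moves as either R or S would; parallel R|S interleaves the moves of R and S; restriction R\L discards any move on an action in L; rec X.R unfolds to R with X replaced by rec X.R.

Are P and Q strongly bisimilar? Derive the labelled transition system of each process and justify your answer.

not bisimilar

P's transition system — 5 states:
  m0 = (c.a.(0 + 0))\{a,b,d} + d.b.d.0 has moves ··c··> m1, ··d··> m2
  m1 = (a.(0 + 0))\{a,b,d} has moves deadlocked
  m2 = b.d.0 has moves ··b··> m3
  m3 = d.0 has moves ··d··> m4
  m4 = 0 has moves deadlocked
Q's transition system — 6 states:
  n0 = (c.a.(0 + 0))\{a,b,d} + d.d.b.d.0 has moves ··c··> n1, ··d··> n2
  n1 = (a.(0 + 0))\{a,b,d} has moves deadlocked
  n2 = d.b.d.0 has moves ··d··> n3
  n3 = b.d.0 has moves ··b··> n4
  n4 = d.0 has moves ··d··> n5
  n5 = 0 has moves deadlocked
Bisimilarity quotient blocks:
  B0 = {m0}
  B1 = {m2, n3}
  B2 = {m3, n4}
  B3 = {m1, m4, n1, n5}
  B4 = {n0}
  B5 = {n2}
m0 ∈ B0, n0 ∈ B4 → different blocks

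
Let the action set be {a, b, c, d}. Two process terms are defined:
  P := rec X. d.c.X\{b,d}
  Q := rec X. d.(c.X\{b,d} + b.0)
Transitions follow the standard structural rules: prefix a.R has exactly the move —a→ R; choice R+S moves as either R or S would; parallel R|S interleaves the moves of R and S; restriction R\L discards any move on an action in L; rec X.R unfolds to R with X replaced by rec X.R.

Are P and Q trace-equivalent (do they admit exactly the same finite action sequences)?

P's transition system — 3 states:
  u0 = rec X. d.c.X\{b,d} :: —d→ u1
  u1 = c.(rec X. d.c.X\{b,d})\{b,d} :: —c→ u2
  u2 = (rec X. d.c.X\{b,d})\{b,d} :: ∅
Q's transition system — 4 states:
  v0 = rec X. d.(c.X\{b,d} + b.0) :: —d→ v1
  v1 = c.(rec X. d.(c.X\{b,d} + b.0))\{b,d} + b.0 :: —b→ v2, —c→ v3
  v2 = 0 :: ∅
  v3 = (rec X. d.(c.X\{b,d} + b.0))\{b,d} :: ∅
Run σ = ⟨db⟩ on Q: start {v0}
  after d @ step 1: {v1}
  after b @ step 2: {v2}
  Q completes σ.
Run σ = ⟨db⟩ on P: start {u0}
  after d @ step 1: {u1}
  after b @ step 2: ∅  — P cannot continue

NO — witness ⟨db⟩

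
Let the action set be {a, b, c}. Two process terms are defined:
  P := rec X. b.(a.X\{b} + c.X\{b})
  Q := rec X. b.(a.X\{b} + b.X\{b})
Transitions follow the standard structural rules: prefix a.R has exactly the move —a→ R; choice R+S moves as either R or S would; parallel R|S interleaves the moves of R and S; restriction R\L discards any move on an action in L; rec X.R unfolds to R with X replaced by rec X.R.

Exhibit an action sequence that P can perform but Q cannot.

Reachable graph of P (3 states):
  s0 = rec X. b.(a.X\{b} + c.X\{b}) | —b→ s1
  s1 = a.(rec X. b.(a.X\{b} + c.X\{b}))\{b} + c.(rec X. b.(a.X\{b} + c.X\{b}))\{b} | —a→ s2, —c→ s2
  s2 = (rec X. b.(a.X\{b} + c.X\{b}))\{b} | stopped
Reachable graph of Q (3 states):
  t0 = rec X. b.(a.X\{b} + b.X\{b}) | —b→ t1
  t1 = a.(rec X. b.(a.X\{b} + b.X\{b}))\{b} + b.(rec X. b.(a.X\{b} + b.X\{b}))\{b} | —a→ t2, —b→ t2
  t2 = (rec X. b.(a.X\{b} + b.X\{b}))\{b} | stopped
Trace ⟨bc⟩ through P, begin at {s0}:
  [1] b ⇒ {s1}
  [2] c ⇒ {s2}
  — P admits the full trace.
Trace ⟨bc⟩ through Q, begin at {t0}:
  [1] b ⇒ {t1}
  [2] c ⇒ ∅  — Q cannot continue

bc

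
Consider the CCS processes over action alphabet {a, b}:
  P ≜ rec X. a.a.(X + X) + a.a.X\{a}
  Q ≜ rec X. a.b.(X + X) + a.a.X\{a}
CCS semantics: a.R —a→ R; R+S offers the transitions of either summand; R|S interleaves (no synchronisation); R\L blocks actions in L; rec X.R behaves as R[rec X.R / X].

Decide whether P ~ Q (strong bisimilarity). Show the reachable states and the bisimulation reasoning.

P's transition system — 5 states:
  u0 = rec X. a.a.(X + X) + a.a.X\{a} has moves -a-> u1, -a-> u2
  u1 = a.((rec X. a.a.(X + X) + a.a.X\{a}) + (rec X. a.a.(X + X) + a.a.X\{a})) has moves -a-> u3
  u2 = a.(rec X. a.a.(X + X) + a.a.X\{a})\{a} has moves -a-> u4
  u3 = (rec X. a.a.(X + X) + a.a.X\{a}) + (rec X. a.a.(X + X) + a.a.X\{a}) has moves -a-> u1, -a-> u2
  u4 = (rec X. a.a.(X + X) + a.a.X\{a})\{a} has moves stopped
Q's transition system — 5 states:
  v0 = rec X. a.b.(X + X) + a.a.X\{a} has moves -a-> v1, -a-> v2
  v1 = a.(rec X. a.b.(X + X) + a.a.X\{a})\{a} has moves -a-> v3
  v2 = b.((rec X. a.b.(X + X) + a.a.X\{a}) + (rec X. a.b.(X + X) + a.a.X\{a})) has moves -b-> v4
  v3 = (rec X. a.b.(X + X) + a.a.X\{a})\{a} has moves stopped
  v4 = (rec X. a.b.(X + X) + a.a.X\{a}) + (rec X. a.b.(X + X) + a.a.X\{a}) has moves -a-> v1, -a-> v2
Bisimilarity quotient blocks:
  B0 = {u0, u3}
  B1 = {u1}
  B2 = {u2, v1}
  B3 = {u4, v3}
  B4 = {v0, v4}
  B5 = {v2}
u0 ∈ B0, v0 ∈ B4 → different blocks

not bisimilar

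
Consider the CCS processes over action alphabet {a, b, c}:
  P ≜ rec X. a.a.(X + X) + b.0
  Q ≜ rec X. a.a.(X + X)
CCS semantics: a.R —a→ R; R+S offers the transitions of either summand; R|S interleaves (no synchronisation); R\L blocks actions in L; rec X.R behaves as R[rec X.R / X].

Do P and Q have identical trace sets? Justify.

LTS(P): 4 reachable states
  s0 = rec X. a.a.(X + X) + b.0 :: --a--▸ s1, --b--▸ s2
  s1 = a.((rec X. a.a.(X + X) + b.0) + (rec X. a.a.(X + X) + b.0)) :: --a--▸ s3
  s2 = 0 :: deadlocked
  s3 = (rec X. a.a.(X + X) + b.0) + (rec X. a.a.(X + X) + b.0) :: --a--▸ s1, --b--▸ s2
LTS(Q): 3 reachable states
  t0 = rec X. a.a.(X + X) :: --a--▸ t1
  t1 = a.((rec X. a.a.(X + X)) + (rec X. a.a.(X + X))) :: --a--▸ t2
  t2 = (rec X. a.a.(X + X)) + (rec X. a.a.(X + X)) :: --a--▸ t1
Run σ = ⟨b⟩ on P: start {s0}
  [1] b ⇒ {s2}
  — P admits the full trace.
Run σ = ⟨b⟩ on Q: start {t0}
  [1] b ⇒ no successor for Q

NO — witness ⟨b⟩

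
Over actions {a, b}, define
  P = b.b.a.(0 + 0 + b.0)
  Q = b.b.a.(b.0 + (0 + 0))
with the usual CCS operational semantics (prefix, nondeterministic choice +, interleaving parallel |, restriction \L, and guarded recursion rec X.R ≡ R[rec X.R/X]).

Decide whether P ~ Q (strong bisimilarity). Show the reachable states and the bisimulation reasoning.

P ~ Q

Reachable graph of P (5 states):
  s0 = b.b.a.(0 + 0 + b.0) → -b-> s1
  s1 = b.a.(0 + 0 + b.0) → -b-> s2
  s2 = a.(0 + 0 + b.0) → -a-> s3
  s3 = 0 + 0 + b.0 → -b-> s4
  s4 = 0 → ∅
Reachable graph of Q (5 states):
  t0 = b.b.a.(b.0 + (0 + 0)) → -b-> t1
  t1 = b.a.(b.0 + (0 + 0)) → -b-> t2
  t2 = a.(b.0 + (0 + 0)) → -a-> t3
  t3 = b.0 + (0 + 0) → -b-> t4
  t4 = 0 → ∅
Coarsest stable partition (strong bisimilarity classes):
  B0 = {s0, t0}
  B1 = {s1, t1}
  B2 = {s2, t2}
  B3 = {s3, t3}
  B4 = {s4, t4}
s0 ∈ B0, t0 ∈ B0 → same block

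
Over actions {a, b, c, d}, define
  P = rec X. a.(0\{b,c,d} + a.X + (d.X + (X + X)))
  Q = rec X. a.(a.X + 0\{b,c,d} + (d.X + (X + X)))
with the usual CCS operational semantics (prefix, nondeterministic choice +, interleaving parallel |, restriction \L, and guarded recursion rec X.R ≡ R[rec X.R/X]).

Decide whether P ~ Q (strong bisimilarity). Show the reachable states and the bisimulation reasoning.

YES

P's transition system — 2 states:
  s0 = rec X. a.(0\{b,c,d} + a.X + (d.X + (X + X))) | ··a··> s1
  s1 = 0\{b,c,d} + a.(rec X. a.(0\{b,c,d} + a.X + (d.X + (X + X)))) + (d.(rec X. a.(0\{b,c,d} + a.X + (d.X + (X + X)))) + ((rec X. a.(0\{b,c,d} + a.X + (d.X + (X + X)))) + (rec X. a.(0\{b,c,d} + a.X + (d.X + (X + X)))))) | ··a··> s0, ··a··> s1, ··d··> s0
Q's transition system — 2 states:
  t0 = rec X. a.(a.X + 0\{b,c,d} + (d.X + (X + X))) | ··a··> t1
  t1 = a.(rec X. a.(a.X + 0\{b,c,d} + (d.X + (X + X)))) + 0\{b,c,d} + (d.(rec X. a.(a.X + 0\{b,c,d} + (d.X + (X + X)))) + ((rec X. a.(a.X + 0\{b,c,d} + (d.X + (X + X)))) + (rec X. a.(a.X + 0\{b,c,d} + (d.X + (X + X)))))) | ··a··> t0, ··a··> t1, ··d··> t0
Bisimilarity quotient blocks:
  B0 = {s0, t0}
  B1 = {s1, t1}
s0 ∈ B0, t0 ∈ B0 → same block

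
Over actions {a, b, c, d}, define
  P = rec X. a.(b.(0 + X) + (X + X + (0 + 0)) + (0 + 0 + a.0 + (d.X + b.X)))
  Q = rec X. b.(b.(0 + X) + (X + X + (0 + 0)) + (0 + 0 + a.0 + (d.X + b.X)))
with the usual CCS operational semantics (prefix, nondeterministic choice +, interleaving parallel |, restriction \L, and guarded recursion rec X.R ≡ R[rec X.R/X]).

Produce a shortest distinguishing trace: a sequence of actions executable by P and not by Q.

a

P's transition system — 4 states:
  u0 = rec X. a.(b.(0 + X) + (X + X + (0 + 0)) + (0 + 0 + a.0 + (d.X + b.X))) | -a-> u1
  u1 = b.(0 + (rec X. a.(b.(0 + X) + (X + X + (0 + 0)) + (0 + 0 + a.0 + (d.X + b.X))))) + ((rec X. a.(b.(0 + X) + (X + X + (0 + 0)) + (0 + 0 + a.0 + (d.X + b.X)))) + (rec X. a.(b.(0 + X) + (X + X + (0 + 0)) + (0 + 0 + a.0 + (d.X + b.X)))) + (0 + 0)) + (0 + 0 + a.0 + (d.(rec X. a.(b.(0 + X) + (X + X + (0 + 0)) + (0 + 0 + a.0 + (d.X + b.X)))) + b.(rec X. a.(b.(0 + X) + (X + X + (0 + 0)) + (0 + 0 + a.0 + (d.X + b.X)))))) | -a-> u1, -a-> u2, -b-> u0, -b-> u3, -d-> u0
  u2 = 0 | ∅
  u3 = 0 + (rec X. a.(b.(0 + X) + (X + X + (0 + 0)) + (0 + 0 + a.0 + (d.X + b.X)))) | -a-> u1
Q's transition system — 4 states:
  v0 = rec X. b.(b.(0 + X) + (X + X + (0 + 0)) + (0 + 0 + a.0 + (d.X + b.X))) | -b-> v1
  v1 = b.(0 + (rec X. b.(b.(0 + X) + (X + X + (0 + 0)) + (0 + 0 + a.0 + (d.X + b.X))))) + ((rec X. b.(b.(0 + X) + (X + X + (0 + 0)) + (0 + 0 + a.0 + (d.X + b.X)))) + (rec X. b.(b.(0 + X) + (X + X + (0 + 0)) + (0 + 0 + a.0 + (d.X + b.X)))) + (0 + 0)) + (0 + 0 + a.0 + (d.(rec X. b.(b.(0 + X) + (X + X + (0 + 0)) + (0 + 0 + a.0 + (d.X + b.X)))) + b.(rec X. b.(b.(0 + X) + (X + X + (0 + 0)) + (0 + 0 + a.0 + (d.X + b.X)))))) | -a-> v2, -b-> v0, -b-> v1, -b-> v3, -d-> v0
  v2 = 0 | ∅
  v3 = 0 + (rec X. b.(b.(0 + X) + (X + X + (0 + 0)) + (0 + 0 + a.0 + (d.X + b.X)))) | -b-> v1
Run σ = ⟨a⟩ on P: start {u0}
  after a @ step 1: {u1}
  ✓ P
Run σ = ⟨a⟩ on Q: start {v0}
  after a @ step 1: ∅  — Q cannot continue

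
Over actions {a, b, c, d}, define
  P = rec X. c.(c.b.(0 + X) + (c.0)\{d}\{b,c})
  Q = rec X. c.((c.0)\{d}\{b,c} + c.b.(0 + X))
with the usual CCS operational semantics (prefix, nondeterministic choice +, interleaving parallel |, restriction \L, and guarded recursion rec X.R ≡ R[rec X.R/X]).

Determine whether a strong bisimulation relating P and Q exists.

bisimilar

Reachable graph of P (4 states):
  p0 = rec X. c.(c.b.(0 + X) + (c.0)\{d}\{b,c}) → --c--▸ p1
  p1 = c.b.(0 + (rec X. c.(c.b.(0 + X) + (c.0)\{d}\{b,c}))) + (c.0)\{d}\{b,c} → --c--▸ p2
  p2 = b.(0 + (rec X. c.(c.b.(0 + X) + (c.0)\{d}\{b,c}))) → --b--▸ p3
  p3 = 0 + (rec X. c.(c.b.(0 + X) + (c.0)\{d}\{b,c})) → --c--▸ p1
Reachable graph of Q (4 states):
  q0 = rec X. c.((c.0)\{d}\{b,c} + c.b.(0 + X)) → --c--▸ q1
  q1 = (c.0)\{d}\{b,c} + c.b.(0 + (rec X. c.((c.0)\{d}\{b,c} + c.b.(0 + X)))) → --c--▸ q2
  q2 = b.(0 + (rec X. c.((c.0)\{d}\{b,c} + c.b.(0 + X)))) → --b--▸ q3
  q3 = 0 + (rec X. c.((c.0)\{d}\{b,c} + c.b.(0 + X))) → --c--▸ q1
Bisimilarity quotient blocks:
  B0 = {p0, p3, q0, q3}
  B1 = {p1, q1}
  B2 = {p2, q2}
p0 ∈ B0, q0 ∈ B0 → same block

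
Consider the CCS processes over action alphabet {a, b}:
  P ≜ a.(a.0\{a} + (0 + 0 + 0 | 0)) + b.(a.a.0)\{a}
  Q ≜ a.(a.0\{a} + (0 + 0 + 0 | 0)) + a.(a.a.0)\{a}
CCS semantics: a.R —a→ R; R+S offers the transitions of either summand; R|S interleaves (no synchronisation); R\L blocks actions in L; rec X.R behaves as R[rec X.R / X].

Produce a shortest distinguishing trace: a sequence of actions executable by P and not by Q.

Reachable graph of P (4 states):
  u0 = a.(a.0\{a} + (0 + 0 + 0 | 0)) + b.(a.a.0)\{a} → ··a··> u1, ··b··> u2
  u1 = a.0\{a} + (0 + 0 + 0 | 0) → ··a··> u3
  u2 = (a.a.0)\{a} → deadlocked
  u3 = 0\{a} → deadlocked
Reachable graph of Q (4 states):
  v0 = a.(a.0\{a} + (0 + 0 + 0 | 0)) + a.(a.a.0)\{a} → ··a··> v1, ··a··> v2
  v1 = (a.a.0)\{a} → deadlocked
  v2 = a.0\{a} + (0 + 0 + 0 | 0) → ··a··> v3
  v3 = 0\{a} → deadlocked
Executing b from P (initial set {u0}):
  [1] b ⇒ {u2}
  P completes σ.
Executing b from Q (initial set {v0}):
  [1] b ⇒ ∅ (Q stuck)

b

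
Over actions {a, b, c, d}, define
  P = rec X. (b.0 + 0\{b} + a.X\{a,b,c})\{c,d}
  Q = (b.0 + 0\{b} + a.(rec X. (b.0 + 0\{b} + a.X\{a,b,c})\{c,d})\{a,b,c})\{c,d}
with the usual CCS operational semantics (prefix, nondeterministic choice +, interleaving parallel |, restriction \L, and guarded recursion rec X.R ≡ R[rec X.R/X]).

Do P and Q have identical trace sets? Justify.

LTS(P): 3 reachable states
  p0 = rec X. (b.0 + 0\{b} + a.X\{a,b,c})\{c,d} :: --a--▸ p1, --b--▸ p2
  p1 = (rec X. (b.0 + 0\{b} + a.X\{a,b,c})\{c,d})\{a,b,c}\{c,d} :: ·
  p2 = 0\{c,d} :: ·
LTS(Q): 3 reachable states
  q0 = (b.0 + 0\{b} + a.(rec X. (b.0 + 0\{b} + a.X\{a,b,c})\{c,d})\{a,b,c})\{c,d} :: --a--▸ q1, --b--▸ q2
  q1 = (rec X. (b.0 + 0\{b} + a.X\{a,b,c})\{c,d})\{a,b,c}\{c,d} :: ·
  q2 = 0\{c,d} :: ·
Partition-refinement fixed point:
  B0 = {p0, q0}
  B1 = {p1, p2, q1, q2}
p0 ∈ B0, q0 ∈ B0 → same block
Bisimilar ⇒ trace-equivalent.

traces(P) = traces(Q)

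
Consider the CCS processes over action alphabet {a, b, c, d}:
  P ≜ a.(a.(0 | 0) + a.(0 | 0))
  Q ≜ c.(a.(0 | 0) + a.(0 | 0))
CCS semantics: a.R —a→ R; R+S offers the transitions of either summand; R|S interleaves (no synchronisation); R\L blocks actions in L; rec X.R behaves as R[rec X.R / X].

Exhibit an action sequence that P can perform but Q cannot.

a

Reachable graph of P (3 states):
  s0 = a.(a.(0 | 0) + a.(0 | 0)) :: --a--▸ s1
  s1 = a.(0 | 0) + a.(0 | 0) :: --a--▸ s2
  s2 = 0 | 0 :: ∅
Reachable graph of Q (3 states):
  t0 = c.(a.(0 | 0) + a.(0 | 0)) :: --c--▸ t1
  t1 = a.(0 | 0) + a.(0 | 0) :: --a--▸ t2
  t2 = 0 | 0 :: ∅
Trace ⟨a⟩ through P, begin at {s0}:
  step 1 (a): {s1}
  ✓ P
Trace ⟨a⟩ through Q, begin at {t0}:
  step 1 (a): ∅ (Q stuck)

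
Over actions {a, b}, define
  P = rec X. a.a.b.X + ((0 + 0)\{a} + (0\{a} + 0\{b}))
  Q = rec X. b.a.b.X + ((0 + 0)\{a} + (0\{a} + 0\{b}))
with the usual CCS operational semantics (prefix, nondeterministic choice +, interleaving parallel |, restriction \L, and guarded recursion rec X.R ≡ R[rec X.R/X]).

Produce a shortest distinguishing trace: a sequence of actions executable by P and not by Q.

Reachable graph of P (3 states):
  u0 = rec X. a.a.b.X + ((0 + 0)\{a} + (0\{a} + 0\{b})) → ··a··> u1
  u1 = a.b.(rec X. a.a.b.X + ((0 + 0)\{a} + (0\{a} + 0\{b}))) → ··a··> u2
  u2 = b.(rec X. a.a.b.X + ((0 + 0)\{a} + (0\{a} + 0\{b}))) → ··b··> u0
Reachable graph of Q (3 states):
  v0 = rec X. b.a.b.X + ((0 + 0)\{a} + (0\{a} + 0\{b})) → ··b··> v1
  v1 = a.b.(rec X. b.a.b.X + ((0 + 0)\{a} + (0\{a} + 0\{b}))) → ··a··> v2
  v2 = b.(rec X. b.a.b.X + ((0 + 0)\{a} + (0\{a} + 0\{b}))) → ··b··> v0
Trace ⟨a⟩ through P, begin at {u0}:
  after a @ step 1: {u1}
  P completes σ.
Trace ⟨a⟩ through Q, begin at {v0}:
  after a @ step 1: no successor for Q

a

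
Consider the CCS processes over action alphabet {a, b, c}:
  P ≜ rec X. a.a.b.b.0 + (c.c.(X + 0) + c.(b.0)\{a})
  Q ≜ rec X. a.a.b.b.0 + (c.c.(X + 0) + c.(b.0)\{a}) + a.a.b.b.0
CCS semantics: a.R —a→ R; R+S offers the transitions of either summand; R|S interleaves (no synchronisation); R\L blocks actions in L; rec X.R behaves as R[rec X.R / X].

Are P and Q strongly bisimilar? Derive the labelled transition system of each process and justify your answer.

P's transition system — 9 states:
  u0 = rec X. a.a.b.b.0 + (c.c.(X + 0) + c.(b.0)\{a}) ⊢ —a→ u1, —c→ u2, —c→ u3
  u1 = a.b.b.0 ⊢ —a→ u4
  u2 = (b.0)\{a} ⊢ —b→ u5
  u3 = c.((rec X. a.a.b.b.0 + (c.c.(X + 0) + c.(b.0)\{a})) + 0) ⊢ —c→ u6
  u4 = b.b.0 ⊢ —b→ u7
  u5 = 0\{a} ⊢ stopped
  u6 = (rec X. a.a.b.b.0 + (c.c.(X + 0) + c.(b.0)\{a})) + 0 ⊢ —a→ u1, —c→ u2, —c→ u3
  u7 = b.0 ⊢ —b→ u8
  u8 = 0 ⊢ stopped
Q's transition system — 9 states:
  v0 = rec X. a.a.b.b.0 + (c.c.(X + 0) + c.(b.0)\{a}) + a.a.b.b.0 ⊢ —a→ v1, —c→ v2, —c→ v3
  v1 = a.b.b.0 ⊢ —a→ v4
  v2 = (b.0)\{a} ⊢ —b→ v5
  v3 = c.((rec X. a.a.b.b.0 + (c.c.(X + 0) + c.(b.0)\{a}) + a.a.b.b.0) + 0) ⊢ —c→ v6
  v4 = b.b.0 ⊢ —b→ v7
  v5 = 0\{a} ⊢ stopped
  v6 = (rec X. a.a.b.b.0 + (c.c.(X + 0) + c.(b.0)\{a}) + a.a.b.b.0) + 0 ⊢ —a→ v1, —c→ v2, —c→ v3
  v7 = b.0 ⊢ —b→ v8
  v8 = 0 ⊢ stopped
Bisimilarity quotient blocks:
  B0 = {u0, u6, v0, v6}
  B1 = {u3, v3}
  B2 = {u1, v1}
  B3 = {u4, v4}
  B4 = {u2, u7, v2, v7}
  B5 = {u5, u8, v5, v8}
u0 ∈ B0, v0 ∈ B0 → same block

P ~ Q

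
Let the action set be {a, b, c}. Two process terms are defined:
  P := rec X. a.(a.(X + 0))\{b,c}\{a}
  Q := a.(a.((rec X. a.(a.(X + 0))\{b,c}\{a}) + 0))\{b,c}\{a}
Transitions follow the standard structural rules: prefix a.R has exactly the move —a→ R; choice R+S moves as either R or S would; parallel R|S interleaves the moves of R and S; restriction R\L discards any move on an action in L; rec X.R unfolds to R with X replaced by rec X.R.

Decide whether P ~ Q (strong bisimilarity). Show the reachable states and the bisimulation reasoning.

Reachable graph of P (2 states):
  u0 = rec X. a.(a.(X + 0))\{b,c}\{a} | -a-> u1
  u1 = (a.((rec X. a.(a.(X + 0))\{b,c}\{a}) + 0))\{b,c}\{a} | ·
Reachable graph of Q (2 states):
  v0 = a.(a.((rec X. a.(a.(X + 0))\{b,c}\{a}) + 0))\{b,c}\{a} | -a-> v1
  v1 = (a.((rec X. a.(a.(X + 0))\{b,c}\{a}) + 0))\{b,c}\{a} | ·
Partition-refinement fixed point:
  B0 = {u0, v0}
  B1 = {u1, v1}
u0 ∈ B0, v0 ∈ B0 → same block

YES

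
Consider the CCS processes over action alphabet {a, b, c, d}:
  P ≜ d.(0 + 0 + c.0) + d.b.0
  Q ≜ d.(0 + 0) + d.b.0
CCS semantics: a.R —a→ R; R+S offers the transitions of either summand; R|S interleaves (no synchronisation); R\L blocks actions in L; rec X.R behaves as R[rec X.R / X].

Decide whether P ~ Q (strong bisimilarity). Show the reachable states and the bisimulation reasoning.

P's transition system — 4 states:
  s0 = d.(0 + 0 + c.0) + d.b.0 :: --d--▸ s1, --d--▸ s2
  s1 = 0 + 0 + c.0 :: --c--▸ s3
  s2 = b.0 :: --b--▸ s3
  s3 = 0 :: (no moves)
Q's transition system — 4 states:
  t0 = d.(0 + 0) + d.b.0 :: --d--▸ t1, --d--▸ t2
  t1 = 0 + 0 :: (no moves)
  t2 = b.0 :: --b--▸ t3
  t3 = 0 :: (no moves)
Partition-refinement fixed point:
  B0 = {s0}
  B1 = {s1}
  B2 = {s3, t1, t3}
  B3 = {s2, t2}
  B4 = {t0}
s0 ∈ B0, t0 ∈ B4 → different blocks

NO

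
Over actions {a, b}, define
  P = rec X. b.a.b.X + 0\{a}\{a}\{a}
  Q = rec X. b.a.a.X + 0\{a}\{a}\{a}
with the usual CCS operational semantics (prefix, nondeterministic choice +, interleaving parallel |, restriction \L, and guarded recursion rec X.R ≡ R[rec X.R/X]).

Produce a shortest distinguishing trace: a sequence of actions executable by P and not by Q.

bab

LTS(P): 3 reachable states
  s0 = rec X. b.a.b.X + 0\{a}\{a}\{a} has moves -b-> s1
  s1 = a.b.(rec X. b.a.b.X + 0\{a}\{a}\{a}) has moves -a-> s2
  s2 = b.(rec X. b.a.b.X + 0\{a}\{a}\{a}) has moves -b-> s0
LTS(Q): 3 reachable states
  t0 = rec X. b.a.a.X + 0\{a}\{a}\{a} has moves -b-> t1
  t1 = a.a.(rec X. b.a.a.X + 0\{a}\{a}\{a}) has moves -a-> t2
  t2 = a.(rec X. b.a.a.X + 0\{a}\{a}\{a}) has moves -a-> t0
Trace ⟨bab⟩ through P, begin at {s0}:
  [1] b ⇒ {s1}
  [2] a ⇒ {s2}
  [3] b ⇒ {s0}
  — P admits the full trace.
Trace ⟨bab⟩ through Q, begin at {t0}:
  [1] b ⇒ {t1}
  [2] a ⇒ {t2}
  [3] b ⇒ ∅ (Q stuck)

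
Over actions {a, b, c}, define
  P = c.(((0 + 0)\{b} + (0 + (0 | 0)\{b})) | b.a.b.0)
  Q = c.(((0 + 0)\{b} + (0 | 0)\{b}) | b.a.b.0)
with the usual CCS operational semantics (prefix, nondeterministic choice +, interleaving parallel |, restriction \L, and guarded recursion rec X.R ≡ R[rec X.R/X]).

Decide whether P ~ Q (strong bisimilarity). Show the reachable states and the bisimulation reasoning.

P ~ Q

Reachable graph of P (5 states):
  m0 = c.(((0 + 0)\{b} + (0 + (0 | 0)\{b})) | b.a.b.0) ⊢ ··c··> m1
  m1 = ((0 + 0)\{b} + (0 + (0 | 0)\{b})) | b.a.b.0 ⊢ ··b··> m2
  m2 = ((0 + 0)\{b} + (0 + (0 | 0)\{b})) | a.b.0 ⊢ ··a··> m3
  m3 = ((0 + 0)\{b} + (0 + (0 | 0)\{b})) | b.0 ⊢ ··b··> m4
  m4 = ((0 + 0)\{b} + (0 + (0 | 0)\{b})) | 0 ⊢ ∅
Reachable graph of Q (5 states):
  n0 = c.(((0 + 0)\{b} + (0 | 0)\{b}) | b.a.b.0) ⊢ ··c··> n1
  n1 = ((0 + 0)\{b} + (0 | 0)\{b}) | b.a.b.0 ⊢ ··b··> n2
  n2 = ((0 + 0)\{b} + (0 | 0)\{b}) | a.b.0 ⊢ ··a··> n3
  n3 = ((0 + 0)\{b} + (0 | 0)\{b}) | b.0 ⊢ ··b··> n4
  n4 = ((0 + 0)\{b} + (0 | 0)\{b}) | 0 ⊢ ∅
Partition-refinement fixed point:
  B0 = {m0, n0}
  B1 = {m1, n1}
  B2 = {m2, n2}
  B3 = {m3, n3}
  B4 = {m4, n4}
m0 ∈ B0, n0 ∈ B0 → same block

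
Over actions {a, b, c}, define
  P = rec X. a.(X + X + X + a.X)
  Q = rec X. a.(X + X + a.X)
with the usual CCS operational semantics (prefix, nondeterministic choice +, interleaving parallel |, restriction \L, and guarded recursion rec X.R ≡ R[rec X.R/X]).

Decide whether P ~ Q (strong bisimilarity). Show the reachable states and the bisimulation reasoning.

YES

LTS(P): 2 reachable states
  p0 = rec X. a.(X + X + X + a.X) → —a→ p1
  p1 = (rec X. a.(X + X + X + a.X)) + (rec X. a.(X + X + X + a.X)) + (rec X. a.(X + X + X + a.X)) + a.(rec X. a.(X + X + X + a.X)) → —a→ p0, —a→ p1
LTS(Q): 2 reachable states
  q0 = rec X. a.(X + X + a.X) → —a→ q1
  q1 = (rec X. a.(X + X + a.X)) + (rec X. a.(X + X + a.X)) + a.(rec X. a.(X + X + a.X)) → —a→ q0, —a→ q1
Bisimilarity quotient blocks:
  B0 = {p0, p1, q0, q1}
p0 ∈ B0, q0 ∈ B0 → same block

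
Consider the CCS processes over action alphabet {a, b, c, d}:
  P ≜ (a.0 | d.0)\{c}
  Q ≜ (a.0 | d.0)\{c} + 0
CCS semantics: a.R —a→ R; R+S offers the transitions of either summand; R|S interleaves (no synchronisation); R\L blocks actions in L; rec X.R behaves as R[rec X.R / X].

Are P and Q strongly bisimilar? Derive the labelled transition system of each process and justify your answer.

YES

P's transition system — 4 states:
  s0 = (a.0 | d.0)\{c} :: -a-> s1, -d-> s2
  s1 = (0 | d.0)\{c} :: -d-> s3
  s2 = (a.0 | 0)\{c} :: -a-> s3
  s3 = (0 | 0)\{c} :: ∅
Q's transition system — 4 states:
  t0 = (a.0 | d.0)\{c} + 0 :: -a-> t1, -d-> t2
  t1 = (0 | d.0)\{c} :: -d-> t3
  t2 = (a.0 | 0)\{c} :: -a-> t3
  t3 = (0 | 0)\{c} :: ∅
Partition-refinement fixed point:
  B0 = {s0, t0}
  B1 = {s2, t2}
  B2 = {s3, t3}
  B3 = {s1, t1}
s0 ∈ B0, t0 ∈ B0 → same block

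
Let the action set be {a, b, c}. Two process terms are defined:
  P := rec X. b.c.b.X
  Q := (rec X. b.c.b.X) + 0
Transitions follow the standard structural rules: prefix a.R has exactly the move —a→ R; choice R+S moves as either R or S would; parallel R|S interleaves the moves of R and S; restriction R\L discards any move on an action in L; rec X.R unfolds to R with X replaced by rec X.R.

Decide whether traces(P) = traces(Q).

P's transition system — 3 states:
  s0 = rec X. b.c.b.X → =b=> s1
  s1 = c.b.(rec X. b.c.b.X) → =c=> s2
  s2 = b.(rec X. b.c.b.X) → =b=> s0
Q's transition system — 4 states:
  t0 = (rec X. b.c.b.X) + 0 → =b=> t1
  t1 = c.b.(rec X. b.c.b.X) → =c=> t2
  t2 = b.(rec X. b.c.b.X) → =b=> t3
  t3 = rec X. b.c.b.X → =b=> t1
Coarsest stable partition (strong bisimilarity classes):
  B0 = {s0, t0, t3}
  B1 = {s1, t1}
  B2 = {s2, t2}
s0 ∈ B0, t0 ∈ B0 → same block
Bisimilar ⇒ trace-equivalent.

trace-equivalent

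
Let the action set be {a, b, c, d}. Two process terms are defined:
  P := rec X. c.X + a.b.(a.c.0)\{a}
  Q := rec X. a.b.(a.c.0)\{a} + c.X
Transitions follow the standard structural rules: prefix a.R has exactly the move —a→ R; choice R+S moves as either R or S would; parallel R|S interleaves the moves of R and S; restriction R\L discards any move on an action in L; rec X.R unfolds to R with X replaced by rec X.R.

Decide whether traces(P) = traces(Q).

LTS(P): 3 reachable states
  u0 = rec X. c.X + a.b.(a.c.0)\{a} → ··a··> u1, ··c··> u0
  u1 = b.(a.c.0)\{a} → ··b··> u2
  u2 = (a.c.0)\{a} → deadlocked
LTS(Q): 3 reachable states
  v0 = rec X. a.b.(a.c.0)\{a} + c.X → ··a··> v1, ··c··> v0
  v1 = b.(a.c.0)\{a} → ··b··> v2
  v2 = (a.c.0)\{a} → deadlocked
Bisimilarity quotient blocks:
  B0 = {u0, v0}
  B1 = {u1, v1}
  B2 = {u2, v2}
u0 ∈ B0, v0 ∈ B0 → same block
Bisimilar ⇒ trace-equivalent.

YES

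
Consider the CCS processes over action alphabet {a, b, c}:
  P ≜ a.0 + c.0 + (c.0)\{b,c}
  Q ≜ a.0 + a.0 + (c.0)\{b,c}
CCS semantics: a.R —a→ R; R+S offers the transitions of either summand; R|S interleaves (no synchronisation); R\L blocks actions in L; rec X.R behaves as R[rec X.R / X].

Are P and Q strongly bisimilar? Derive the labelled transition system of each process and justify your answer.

P ≁ Q

P's transition system — 2 states:
  p0 = a.0 + c.0 + (c.0)\{b,c} :: -a-> p1, -c-> p1
  p1 = 0 :: ∅
Q's transition system — 2 states:
  q0 = a.0 + a.0 + (c.0)\{b,c} :: -a-> q1
  q1 = 0 :: ∅
Partition-refinement fixed point:
  B0 = {p0}
  B1 = {p1, q1}
  B2 = {q0}
p0 ∈ B0, q0 ∈ B2 → different blocks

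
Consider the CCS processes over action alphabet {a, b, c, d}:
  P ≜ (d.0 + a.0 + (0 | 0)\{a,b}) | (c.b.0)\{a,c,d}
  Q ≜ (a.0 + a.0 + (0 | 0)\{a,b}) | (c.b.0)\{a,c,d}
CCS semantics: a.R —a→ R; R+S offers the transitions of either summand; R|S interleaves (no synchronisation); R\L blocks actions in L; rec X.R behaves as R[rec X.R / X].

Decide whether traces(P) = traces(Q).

P's transition system — 2 states:
  u0 = (d.0 + a.0 + (0 | 0)\{a,b}) | (c.b.0)\{a,c,d} ⊢ -a-> u1, -d-> u1
  u1 = 0 | (c.b.0)\{a,c,d} ⊢ deadlocked
Q's transition system — 2 states:
  v0 = (a.0 + a.0 + (0 | 0)\{a,b}) | (c.b.0)\{a,c,d} ⊢ -a-> v1
  v1 = 0 | (c.b.0)\{a,c,d} ⊢ deadlocked
Run σ = ⟨d⟩ on P: start {u0}
  [1] d ⇒ {u1}
  — P admits the full trace.
Run σ = ⟨d⟩ on Q: start {v0}
  [1] d ⇒ ∅  — Q cannot continue

traces(P) ≠ traces(Q) — witness ⟨d⟩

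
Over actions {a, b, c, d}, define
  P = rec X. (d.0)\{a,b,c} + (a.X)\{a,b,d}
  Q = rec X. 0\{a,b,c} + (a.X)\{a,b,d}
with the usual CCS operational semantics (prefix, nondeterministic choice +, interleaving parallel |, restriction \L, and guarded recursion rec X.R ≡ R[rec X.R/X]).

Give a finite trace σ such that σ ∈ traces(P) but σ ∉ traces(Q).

d

LTS(P): 2 reachable states
  u0 = rec X. (d.0)\{a,b,c} + (a.X)\{a,b,d} ⊢ --d--▸ u1
  u1 = 0\{a,b,c} ⊢ ∅
LTS(Q): 1 reachable states
  v0 = rec X. 0\{a,b,c} + (a.X)\{a,b,d} ⊢ ∅
Executing d from P (initial set {u0}):
  after d @ step 1: {u1}
  — P admits the full trace.
Executing d from Q (initial set {v0}):
  after d @ step 1: ∅ (Q stuck)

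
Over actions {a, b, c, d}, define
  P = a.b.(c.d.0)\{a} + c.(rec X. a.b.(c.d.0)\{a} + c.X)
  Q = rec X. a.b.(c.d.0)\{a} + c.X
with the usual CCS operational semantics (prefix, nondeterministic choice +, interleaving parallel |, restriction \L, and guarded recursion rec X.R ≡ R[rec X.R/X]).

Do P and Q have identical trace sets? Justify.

YES

Reachable graph of P (6 states):
  m0 = a.b.(c.d.0)\{a} + c.(rec X. a.b.(c.d.0)\{a} + c.X) ⊢ =a=> m1, =c=> m2
  m1 = b.(c.d.0)\{a} ⊢ =b=> m3
  m2 = rec X. a.b.(c.d.0)\{a} + c.X ⊢ =a=> m1, =c=> m2
  m3 = (c.d.0)\{a} ⊢ =c=> m4
  m4 = (d.0)\{a} ⊢ =d=> m5
  m5 = 0\{a} ⊢ (no moves)
Reachable graph of Q (5 states):
  n0 = rec X. a.b.(c.d.0)\{a} + c.X ⊢ =a=> n1, =c=> n0
  n1 = b.(c.d.0)\{a} ⊢ =b=> n2
  n2 = (c.d.0)\{a} ⊢ =c=> n3
  n3 = (d.0)\{a} ⊢ =d=> n4
  n4 = 0\{a} ⊢ (no moves)
Bisimilarity quotient blocks:
  B0 = {m0, m2, n0}
  B1 = {m1, n1}
  B2 = {m3, n2}
  B3 = {m4, n3}
  B4 = {m5, n4}
m0 ∈ B0, n0 ∈ B0 → same block
Bisimilar ⇒ trace-equivalent.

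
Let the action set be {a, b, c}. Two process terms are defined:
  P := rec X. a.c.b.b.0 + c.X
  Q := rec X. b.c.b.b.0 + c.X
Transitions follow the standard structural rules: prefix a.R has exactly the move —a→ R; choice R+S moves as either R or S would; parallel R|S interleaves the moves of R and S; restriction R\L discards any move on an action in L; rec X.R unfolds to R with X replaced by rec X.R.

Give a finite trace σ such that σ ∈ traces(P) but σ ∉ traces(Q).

Reachable graph of P (5 states):
  p0 = rec X. a.c.b.b.0 + c.X has moves --a--▸ p1, --c--▸ p0
  p1 = c.b.b.0 has moves --c--▸ p2
  p2 = b.b.0 has moves --b--▸ p3
  p3 = b.0 has moves --b--▸ p4
  p4 = 0 has moves deadlocked
Reachable graph of Q (5 states):
  q0 = rec X. b.c.b.b.0 + c.X has moves --b--▸ q1, --c--▸ q0
  q1 = c.b.b.0 has moves --c--▸ q2
  q2 = b.b.0 has moves --b--▸ q3
  q3 = b.0 has moves --b--▸ q4
  q4 = 0 has moves deadlocked
Executing a from P (initial set {p0}):
  [1] a ⇒ {p1}
  P completes σ.
Executing a from Q (initial set {q0}):
  [1] a ⇒ ∅ (Q stuck)

a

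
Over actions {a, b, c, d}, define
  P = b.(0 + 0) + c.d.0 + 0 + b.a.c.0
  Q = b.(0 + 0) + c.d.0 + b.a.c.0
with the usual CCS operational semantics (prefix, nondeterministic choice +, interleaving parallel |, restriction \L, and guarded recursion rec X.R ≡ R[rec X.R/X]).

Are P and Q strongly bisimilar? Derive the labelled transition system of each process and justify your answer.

Reachable graph of P (6 states):
  p0 = b.(0 + 0) + c.d.0 + 0 + b.a.c.0 | ··b··> p1, ··b··> p2, ··c··> p3
  p1 = 0 + 0 | (no moves)
  p2 = a.c.0 | ··a··> p4
  p3 = d.0 | ··d··> p5
  p4 = c.0 | ··c··> p5
  p5 = 0 | (no moves)
Reachable graph of Q (6 states):
  q0 = b.(0 + 0) + c.d.0 + b.a.c.0 | ··b··> q1, ··b··> q2, ··c··> q3
  q1 = 0 + 0 | (no moves)
  q2 = a.c.0 | ··a··> q4
  q3 = d.0 | ··d··> q5
  q4 = c.0 | ··c··> q5
  q5 = 0 | (no moves)
Coarsest stable partition (strong bisimilarity classes):
  B0 = {p0, q0}
  B1 = {p2, q2}
  B2 = {p4, q4}
  B3 = {p1, p5, q1, q5}
  B4 = {p3, q3}
p0 ∈ B0, q0 ∈ B0 → same block

YES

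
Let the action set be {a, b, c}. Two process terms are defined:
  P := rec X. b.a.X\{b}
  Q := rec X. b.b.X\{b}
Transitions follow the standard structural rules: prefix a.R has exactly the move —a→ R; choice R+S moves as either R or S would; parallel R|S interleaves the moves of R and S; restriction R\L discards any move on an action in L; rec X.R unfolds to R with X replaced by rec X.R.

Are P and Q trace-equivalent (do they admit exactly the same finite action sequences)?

P's transition system — 3 states:
  m0 = rec X. b.a.X\{b} has moves —b→ m1
  m1 = a.(rec X. b.a.X\{b})\{b} has moves —a→ m2
  m2 = (rec X. b.a.X\{b})\{b} has moves (no moves)
Q's transition system — 3 states:
  n0 = rec X. b.b.X\{b} has moves —b→ n1
  n1 = b.(rec X. b.b.X\{b})\{b} has moves —b→ n2
  n2 = (rec X. b.b.X\{b})\{b} has moves (no moves)
Trace ⟨ba⟩ through P, begin at {m0}:
  after b @ step 1: {m1}
  after a @ step 2: {m2}
  P completes σ.
Trace ⟨ba⟩ through Q, begin at {n0}:
  after b @ step 1: {n1}
  after a @ step 2: ∅ (Q stuck)

NO — witness ⟨ba⟩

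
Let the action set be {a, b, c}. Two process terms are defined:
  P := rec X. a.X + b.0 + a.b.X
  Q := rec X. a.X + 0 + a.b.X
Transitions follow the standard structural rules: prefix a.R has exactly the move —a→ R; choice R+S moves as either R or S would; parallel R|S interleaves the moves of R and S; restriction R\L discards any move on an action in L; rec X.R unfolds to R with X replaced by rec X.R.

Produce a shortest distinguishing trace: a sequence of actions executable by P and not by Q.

LTS(P): 3 reachable states
  p0 = rec X. a.X + b.0 + a.b.X :: —a→ p0, —a→ p1, —b→ p2
  p1 = b.(rec X. a.X + b.0 + a.b.X) :: —b→ p0
  p2 = 0 :: stopped
LTS(Q): 2 reachable states
  q0 = rec X. a.X + 0 + a.b.X :: —a→ q0, —a→ q1
  q1 = b.(rec X. a.X + 0 + a.b.X) :: —b→ q0
Executing b from P (initial set {p0}):
  [1] b ⇒ {p2}
  — P admits the full trace.
Executing b from Q (initial set {q0}):
  [1] b ⇒ no successor for Q

b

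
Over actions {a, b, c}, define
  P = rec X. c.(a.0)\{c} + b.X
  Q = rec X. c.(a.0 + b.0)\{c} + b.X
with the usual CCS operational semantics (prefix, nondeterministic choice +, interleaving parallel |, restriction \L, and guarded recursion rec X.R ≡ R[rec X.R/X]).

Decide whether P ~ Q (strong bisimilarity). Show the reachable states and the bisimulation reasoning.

P ≁ Q

LTS(P): 3 reachable states
  u0 = rec X. c.(a.0)\{c} + b.X | —b→ u0, —c→ u1
  u1 = (a.0)\{c} | —a→ u2
  u2 = 0\{c} | (no moves)
LTS(Q): 3 reachable states
  v0 = rec X. c.(a.0 + b.0)\{c} + b.X | —b→ v0, —c→ v1
  v1 = (a.0 + b.0)\{c} | —a→ v2, —b→ v2
  v2 = 0\{c} | (no moves)
Bisimilarity quotient blocks:
  B0 = {u0}
  B1 = {u1}
  B2 = {u2, v2}
  B3 = {v0}
  B4 = {v1}
u0 ∈ B0, v0 ∈ B3 → different blocks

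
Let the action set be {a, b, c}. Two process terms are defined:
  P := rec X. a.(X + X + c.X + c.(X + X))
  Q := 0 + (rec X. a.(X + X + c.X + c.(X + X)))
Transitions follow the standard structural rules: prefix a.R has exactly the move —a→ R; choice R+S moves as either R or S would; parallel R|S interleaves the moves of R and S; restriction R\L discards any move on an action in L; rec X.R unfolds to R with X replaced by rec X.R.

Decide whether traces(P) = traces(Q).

trace-equivalent

Reachable graph of P (3 states):
  u0 = rec X. a.(X + X + c.X + c.(X + X)) :: --a--▸ u1
  u1 = (rec X. a.(X + X + c.X + c.(X + X))) + (rec X. a.(X + X + c.X + c.(X + X))) + c.(rec X. a.(X + X + c.X + c.(X + X))) + c.((rec X. a.(X + X + c.X + c.(X + X))) + (rec X. a.(X + X + c.X + c.(X + X)))) :: --a--▸ u1, --c--▸ u0, --c--▸ u2
  u2 = (rec X. a.(X + X + c.X + c.(X + X))) + (rec X. a.(X + X + c.X + c.(X + X))) :: --a--▸ u1
Reachable graph of Q (4 states):
  v0 = 0 + (rec X. a.(X + X + c.X + c.(X + X))) :: --a--▸ v1
  v1 = (rec X. a.(X + X + c.X + c.(X + X))) + (rec X. a.(X + X + c.X + c.(X + X))) + c.(rec X. a.(X + X + c.X + c.(X + X))) + c.((rec X. a.(X + X + c.X + c.(X + X))) + (rec X. a.(X + X + c.X + c.(X + X)))) :: --a--▸ v1, --c--▸ v2, --c--▸ v3
  v2 = (rec X. a.(X + X + c.X + c.(X + X))) + (rec X. a.(X + X + c.X + c.(X + X))) :: --a--▸ v1
  v3 = rec X. a.(X + X + c.X + c.(X + X)) :: --a--▸ v1
Coarsest stable partition (strong bisimilarity classes):
  B0 = {u0, u2, v0, v2, v3}
  B1 = {u1, v1}
u0 ∈ B0, v0 ∈ B0 → same block
Bisimilar ⇒ trace-equivalent.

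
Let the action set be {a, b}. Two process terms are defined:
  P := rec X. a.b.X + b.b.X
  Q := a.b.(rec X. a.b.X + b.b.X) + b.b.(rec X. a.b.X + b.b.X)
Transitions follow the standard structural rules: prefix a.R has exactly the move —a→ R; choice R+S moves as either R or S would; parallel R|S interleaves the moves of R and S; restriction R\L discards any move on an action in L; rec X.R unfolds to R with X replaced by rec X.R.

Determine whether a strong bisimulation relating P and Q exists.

Reachable graph of P (2 states):
  s0 = rec X. a.b.X + b.b.X :: =a=> s1, =b=> s1
  s1 = b.(rec X. a.b.X + b.b.X) :: =b=> s0
Reachable graph of Q (3 states):
  t0 = a.b.(rec X. a.b.X + b.b.X) + b.b.(rec X. a.b.X + b.b.X) :: =a=> t1, =b=> t1
  t1 = b.(rec X. a.b.X + b.b.X) :: =b=> t2
  t2 = rec X. a.b.X + b.b.X :: =a=> t1, =b=> t1
Coarsest stable partition (strong bisimilarity classes):
  B0 = {s0, t0, t2}
  B1 = {s1, t1}
s0 ∈ B0, t0 ∈ B0 → same block

P ~ Q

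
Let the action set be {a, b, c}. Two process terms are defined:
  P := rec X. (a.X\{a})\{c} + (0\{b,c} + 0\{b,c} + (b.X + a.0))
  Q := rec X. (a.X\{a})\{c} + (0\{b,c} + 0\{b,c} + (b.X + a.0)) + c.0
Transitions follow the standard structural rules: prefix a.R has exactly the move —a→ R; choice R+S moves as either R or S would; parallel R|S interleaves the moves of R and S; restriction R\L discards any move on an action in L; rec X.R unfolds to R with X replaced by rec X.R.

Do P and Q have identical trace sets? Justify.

LTS(P): 3 reachable states
  s0 = rec X. (a.X\{a})\{c} + (0\{b,c} + 0\{b,c} + (b.X + a.0)) → ··a··> s1, ··a··> s2, ··b··> s0
  s1 = (rec X. (a.X\{a})\{c} + (0\{b,c} + 0\{b,c} + (b.X + a.0)))\{a}\{c} → ··b··> s1
  s2 = 0 → ·
LTS(Q): 3 reachable states
  t0 = rec X. (a.X\{a})\{c} + (0\{b,c} + 0\{b,c} + (b.X + a.0)) + c.0 → ··a··> t1, ··a··> t2, ··b··> t0, ··c··> t2
  t1 = (rec X. (a.X\{a})\{c} + (0\{b,c} + 0\{b,c} + (b.X + a.0)) + c.0)\{a}\{c} → ··b··> t1
  t2 = 0 → ·
Trace ⟨c⟩ through Q, begin at {t0}:
  step 1 (c): {t2}
  ✓ Q
Trace ⟨c⟩ through P, begin at {s0}:
  step 1 (c): ∅  — P cannot continue

traces(P) ≠ traces(Q) — witness ⟨c⟩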